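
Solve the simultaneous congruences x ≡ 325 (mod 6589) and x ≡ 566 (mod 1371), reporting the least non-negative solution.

Write x = 325 + 6589·k. Then 6589·k ≡ 566 − 325 ≡ 241 (mod 1371).
Need 6589⁻¹ mod 1371. Extended Euclid on (1371, 1105):
1371 = 1*1105 + 266
1105 = 4*266 + 41
266 = 6*41 + 20
41 = 2*20 + 1
20 = 20*1 + 0
Back-substitute:
1 = 41 − 2·20
1 = −2·266 + 13·41
1 = 13·1105 − 54·266
1 = −54·1371 + 67·1105
6589⁻¹ ≡ 67 (mod 1371), so k ≡ 67·241 ≡ 1066 (mod 1371).
x = 325 + 6589·1066 = 7024199.

7024199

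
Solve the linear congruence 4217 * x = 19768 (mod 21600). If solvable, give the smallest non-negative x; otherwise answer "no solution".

First find gcd(4217, 21600):
21600 = 5×4217 + 515
4217 = 8×515 + 97
515 = 5×97 + 30
97 = 3×30 + 7
30 = 4×7 + 2
7 = 3×2 + 1
2 = 2×1 + 0
gcd = 1, so a unique solution mod 21600 exists.
Back-substitute for the Bézout coefficients:
1 = 7 − 3·2
1 = −3·30 + 13·7
1 = 13·97 − 42·30
1 = −42·515 + 223·97
1 = 223·4217 − 1826·515
1 = −1826·21600 + 9353·4217
So 4217·(9353) ≡ 1 (mod 21600), giving 4217⁻¹ ≡ 9353.
x ≡ 4217⁻¹·19768 ≡ 9353·19768 ≡ 15704 (mod 21600).

15704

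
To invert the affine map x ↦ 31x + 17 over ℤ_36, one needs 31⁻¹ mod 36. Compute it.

7

Apply the Euclidean algorithm to 36 and 31:
36 = 1*31 + 5
31 = 6*5 + 1
5 = 5*1 + 0
Since gcd(31, 36) = 1, back-substitute to write 1 as a combination:
1 = 31 − 6·5
1 = −6·36 + 7·31
So 31·7 ≡ 1 (mod 36).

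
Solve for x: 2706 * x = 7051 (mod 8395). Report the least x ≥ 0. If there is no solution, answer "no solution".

First find gcd(2706, 8395):
8395 = 3×2706 + 277
2706 = 9×277 + 213
277 = 1×213 + 64
213 = 3×64 + 21
64 = 3×21 + 1
21 = 21×1 + 0
gcd = 1, so a unique solution mod 8395 exists.
Back-substitute for the Bézout coefficients:
1 = 64 − 3·21
1 = −3·213 + 10·64
1 = 10·277 − 13·213
1 = −13·2706 + 127·277
1 = 127·8395 − 394·2706
So 2706·(-394) ≡ 1 (mod 8395), giving 2706⁻¹ ≡ 8001.
x ≡ 2706⁻¹·7051 ≡ 8001·7051 ≡ 651 (mod 8395).

651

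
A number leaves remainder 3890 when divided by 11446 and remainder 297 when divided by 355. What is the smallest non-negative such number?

Write x = 3890 + 11446·k. Then 11446·k ≡ 297 − 3890 ≡ 312 (mod 355).
Need 11446⁻¹ mod 355. Extended Euclid on (355, 86):
355 = 4*86 + 11
86 = 7*11 + 9
11 = 1*9 + 2
9 = 4*2 + 1
2 = 2*1 + 0
Back-substitute:
1 = 9 − 4·2
1 = −4·11 + 5·9
1 = 5·86 − 39·11
1 = −39·355 + 161·86
11446⁻¹ ≡ 161 (mod 355), so k ≡ 161·312 ≡ 177 (mod 355).
x = 3890 + 11446·177 = 2029832.

2029832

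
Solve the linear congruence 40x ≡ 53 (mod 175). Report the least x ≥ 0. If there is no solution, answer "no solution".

gcd(40, 175):
175 = 4×40 + 15
40 = 2×15 + 10
15 = 1×10 + 5
10 = 2×5 + 0
gcd = 5, but 5 ∤ 53, so the congruence has no solution.

no solution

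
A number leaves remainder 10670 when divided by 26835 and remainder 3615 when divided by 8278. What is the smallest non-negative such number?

156002525

Write x = 10670 + 26835·k. Then 26835·k ≡ 3615 − 10670 ≡ 1223 (mod 8278).
Need 26835⁻¹ mod 8278. Extended Euclid on (8278, 2001):
8278 = 4×2001 + 274
2001 = 7×274 + 83
274 = 3×83 + 25
83 = 3×25 + 8
25 = 3×8 + 1
8 = 8×1 + 0
Back-substitute:
1 = 25 − 3·8
1 = −3·83 + 10·25
1 = 10·274 − 33·83
1 = −33·2001 + 241·274
1 = 241·8278 − 997·2001
26835⁻¹ ≡ 7281 (mod 8278), so k ≡ 7281·1223 ≡ 5813 (mod 8278).
x = 10670 + 26835·5813 = 156002525.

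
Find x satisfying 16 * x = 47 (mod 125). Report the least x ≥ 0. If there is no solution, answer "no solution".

42

First find gcd(16, 125):
125 = 7·16 + 13
16 = 1·13 + 3
13 = 4·3 + 1
3 = 3·1 + 0
gcd = 1, so a unique solution mod 125 exists.
Back-substitute for the Bézout coefficients:
1 = 13 − 4·3
1 = −4·16 + 5·13
1 = 5·125 − 39·16
So 16·(-39) ≡ 1 (mod 125), giving 16⁻¹ ≡ 86.
x ≡ 16⁻¹·47 ≡ 86·47 ≡ 42 (mod 125).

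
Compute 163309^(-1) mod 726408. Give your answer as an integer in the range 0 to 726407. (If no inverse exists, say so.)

430621

Run Euclid on (726408, 163309):
726408 = 4·163309 + 73172
163309 = 2·73172 + 16965
73172 = 4·16965 + 5312
16965 = 3·5312 + 1029
5312 = 5·1029 + 167
1029 = 6·167 + 27
167 = 6·27 + 5
27 = 5·5 + 2
5 = 2·2 + 1
2 = 2·1 + 0
gcd = 1, so the inverse exists. Back-substitute:
1 = 5 − 2·2
1 = −2·27 + 11·5
1 = 11·167 − 68·27
1 = −68·1029 + 419·167
1 = 419·5312 − 2163·1029
1 = −2163·16965 + 6908·5312
1 = 6908·73172 − 29795·16965
1 = −29795·163309 + 66498·73172
1 = 66498·726408 − 295787·163309
So 163309·(-295787) ≡ 1 (mod 726408), and -295787 ≡ 430621 (mod 726408).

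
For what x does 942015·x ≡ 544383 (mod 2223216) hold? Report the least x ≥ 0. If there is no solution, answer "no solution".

First find gcd(942015, 2223216):
2223216 = 2×942015 + 339186
942015 = 2×339186 + 263643
339186 = 1×263643 + 75543
263643 = 3×75543 + 37014
75543 = 2×37014 + 1515
37014 = 24×1515 + 654
1515 = 2×654 + 207
654 = 3×207 + 33
207 = 6×33 + 9
33 = 3×9 + 6
9 = 1×6 + 3
6 = 2×3 + 0
gcd = 3 and 3 | 544383, so solutions exist. Divide through by 3: 314005x ≡ 181461 (mod 741072).
Now find 314005⁻¹ mod 741072:
741072 = 2·314005 + 113062
314005 = 2·113062 + 87881
113062 = 1·87881 + 25181
87881 = 3·25181 + 12338
25181 = 2·12338 + 505
12338 = 24·505 + 218
505 = 2·218 + 69
218 = 3·69 + 11
69 = 6·11 + 3
11 = 3·3 + 2
3 = 1·2 + 1
2 = 2·1 + 0
Back-substitute:
1 = 3 − 2
1 = −11 + 4·3
1 = 4·69 − 25·11
1 = −25·218 + 79·69
1 = 79·505 − 183·218
1 = −183·12338 + 4471·505
1 = 4471·25181 − 9125·12338
1 = −9125·87881 + 31846·25181
1 = 31846·113062 − 40971·87881
1 = −40971·314005 + 113788·113062
1 = 113788·741072 − 268547·314005
So 314005·(-268547) ≡ 1 (mod 741072), i.e. 314005⁻¹ ≡ 472525.
Then x ≡ 472525·181461 ≡ 605409 (mod 741072); the smallest non-negative solution is x = 605409.

605409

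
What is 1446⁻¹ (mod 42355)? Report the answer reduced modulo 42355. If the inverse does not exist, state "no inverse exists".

40041

Apply the Euclidean algorithm to 42355 and 1446:
42355 = 29·1446 + 421
1446 = 3·421 + 183
421 = 2·183 + 55
183 = 3·55 + 18
55 = 3·18 + 1
18 = 18·1 + 0
gcd = 1, so the inverse exists. Back-substitute:
1 = 55 − 3·18
1 = −3·183 + 10·55
1 = 10·421 − 23·183
1 = −23·1446 + 79·421
1 = 79·42355 − 2314·1446
So 1446·(-2314) ≡ 1 (mod 42355), and -2314 ≡ 40041 (mod 42355).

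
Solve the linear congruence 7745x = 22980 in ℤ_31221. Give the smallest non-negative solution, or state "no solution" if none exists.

First find gcd(7745, 31221):
31221 = 4·7745 + 241
7745 = 32·241 + 33
241 = 7·33 + 10
33 = 3·10 + 3
10 = 3·3 + 1
3 = 3·1 + 0
gcd = 1, so a unique solution mod 31221 exists.
Back-substitute for the Bézout coefficients:
1 = 10 − 3·3
1 = −3·33 + 10·10
1 = 10·241 − 73·33
1 = −73·7745 + 2346·241
1 = 2346·31221 − 9457·7745
So 7745·(-9457) ≡ 1 (mod 31221), giving 7745⁻¹ ≡ 21764.
x ≡ 7745⁻¹·22980 ≡ 21764·22980 ≡ 7521 (mod 31221).

7521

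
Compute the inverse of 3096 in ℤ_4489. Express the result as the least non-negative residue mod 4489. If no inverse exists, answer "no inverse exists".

3374

Run Euclid on (4489, 3096):
4489 = 1×3096 + 1393
3096 = 2×1393 + 310
1393 = 4×310 + 153
310 = 2×153 + 4
153 = 38×4 + 1
4 = 4×1 + 0
The gcd is 1. Working backward:
1 = 153 − 38·4
1 = −38·310 + 77·153
1 = 77·1393 − 346·310
1 = −346·3096 + 769·1393
1 = 769·4489 − 1115·3096
Thus 3096·(-1115) ≡ 1 (mod 4489); reducing, -1115 mod 4489 = 3374.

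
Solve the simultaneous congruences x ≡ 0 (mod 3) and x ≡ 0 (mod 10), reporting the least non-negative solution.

0

Write x = 0 + 3·k. Then 3·k ≡ 0 − 0 ≡ 0 (mod 10).
Need 3⁻¹ mod 10. Extended Euclid on (10, 3):
10 = 3·3 + 1
3 = 3·1 + 0
Back-substitute:
1 = 10 − 3·3
3⁻¹ ≡ 7 (mod 10), so k ≡ 7·0 ≡ 0 (mod 10).
x = 0 + 3·0 = 0.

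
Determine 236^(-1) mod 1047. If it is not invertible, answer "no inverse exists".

803

Run Euclid on (1047, 236):
1047 = 4·236 + 103
236 = 2·103 + 30
103 = 3·30 + 13
30 = 2·13 + 4
13 = 3·4 + 1
4 = 4·1 + 0
gcd = 1, so the inverse exists. Back-substitute:
1 = 13 − 3·4
1 = −3·30 + 7·13
1 = 7·103 − 24·30
1 = −24·236 + 55·103
1 = 55·1047 − 244·236
Thus 236·(-244) ≡ 1 (mod 1047); reducing, -244 mod 1047 = 803.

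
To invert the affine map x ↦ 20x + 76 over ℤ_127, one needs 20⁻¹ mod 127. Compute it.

108

gcd(127, 20) by repeated division:
127 = 6*20 + 7
20 = 2*7 + 6
7 = 1*6 + 1
6 = 6*1 + 0
Since gcd(20, 127) = 1, back-substitute to write 1 as a combination:
1 = 7 − 6
1 = −20 + 3·7
1 = 3·127 − 19·20
Hence 20⁻¹ ≡ -19 ≡ 108 (mod 127).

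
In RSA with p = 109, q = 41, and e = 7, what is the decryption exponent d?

φ(n) = (p−1)(q−1) = 108·40 = 4320.
Need d with 7·d ≡ 1 (mod 4320). Apply the extended Euclidean algorithm:
4320 = 617·7 + 1
7 = 7·1 + 0
Back-substitute:
1 = 4320 − 617·7
So 7·(-617) ≡ 1 (mod 4320), hence d ≡ -617 ≡ 3703 (mod 4320).

3703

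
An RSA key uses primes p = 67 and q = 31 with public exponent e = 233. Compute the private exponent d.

φ(n) = (p−1)(q−1) = 66·30 = 1980.
Need d with 233·d ≡ 1 (mod 1980). Apply the extended Euclidean algorithm:
1980 = 8·233 + 116
233 = 2·116 + 1
116 = 116·1 + 0
Back-substitute:
1 = 233 − 2·116
1 = −2·1980 + 17·233
So 233·17 ≡ 1 (mod 1980), hence d = 17.

17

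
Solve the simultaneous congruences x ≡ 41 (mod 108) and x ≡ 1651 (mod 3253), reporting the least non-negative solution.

112253

Write x = 41 + 108·k. Then 108·k ≡ 1651 − 41 ≡ 1610 (mod 3253).
Need 108⁻¹ mod 3253. Extended Euclid on (3253, 108):
3253 = 30×108 + 13
108 = 8×13 + 4
13 = 3×4 + 1
4 = 4×1 + 0
Back-substitute:
1 = 13 − 3·4
1 = −3·108 + 25·13
1 = 25·3253 − 753·108
108⁻¹ ≡ 2500 (mod 3253), so k ≡ 2500·1610 ≡ 1039 (mod 3253).
x = 41 + 108·1039 = 112253.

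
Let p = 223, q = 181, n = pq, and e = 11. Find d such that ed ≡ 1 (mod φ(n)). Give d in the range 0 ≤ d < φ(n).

φ(n) = (p−1)(q−1) = 222·180 = 39960.
Need d with 11·d ≡ 1 (mod 39960). Apply the extended Euclidean algorithm:
39960 = 3632·11 + 8
11 = 1·8 + 3
8 = 2·3 + 2
3 = 1·2 + 1
2 = 2·1 + 0
Back-substitute:
1 = 3 − 2
1 = −8 + 3·3
1 = 3·11 − 4·8
1 = −4·39960 + 14531·11
So 11·14531 ≡ 1 (mod 39960), hence d = 14531.

14531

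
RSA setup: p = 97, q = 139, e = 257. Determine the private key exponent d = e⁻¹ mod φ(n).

5825

φ(n) = (p−1)(q−1) = 96·138 = 13248.
Need d with 257·d ≡ 1 (mod 13248). Apply the extended Euclidean algorithm:
13248 = 51×257 + 141
257 = 1×141 + 116
141 = 1×116 + 25
116 = 4×25 + 16
25 = 1×16 + 9
16 = 1×9 + 7
9 = 1×7 + 2
7 = 3×2 + 1
2 = 2×1 + 0
Back-substitute:
1 = 7 − 3·2
1 = −3·9 + 4·7
1 = 4·16 − 7·9
1 = −7·25 + 11·16
1 = 11·116 − 51·25
1 = −51·141 + 62·116
1 = 62·257 − 113·141
1 = −113·13248 + 5825·257
So 257·5825 ≡ 1 (mod 13248), hence d = 5825.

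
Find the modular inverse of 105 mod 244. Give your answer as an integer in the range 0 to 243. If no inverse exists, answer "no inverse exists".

Extended Euclidean algorithm:
244 = 2*105 + 34
105 = 3*34 + 3
34 = 11*3 + 1
3 = 3*1 + 0
Since gcd(105, 244) = 1, back-substitute to write 1 as a combination:
1 = 34 − 11·3
1 = −11·105 + 34·34
1 = 34·244 − 79·105
Thus 105·(-79) ≡ 1 (mod 244); reducing, -79 mod 244 = 165.

165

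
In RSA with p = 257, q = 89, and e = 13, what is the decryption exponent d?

1733

φ(n) = (p−1)(q−1) = 256·88 = 22528.
Need d with 13·d ≡ 1 (mod 22528). Apply the extended Euclidean algorithm:
22528 = 1732·13 + 12
13 = 1·12 + 1
12 = 12·1 + 0
Back-substitute:
1 = 13 − 12
1 = −22528 + 1733·13
So 13·1733 ≡ 1 (mod 22528), hence d = 1733.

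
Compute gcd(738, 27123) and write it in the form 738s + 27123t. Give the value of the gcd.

Euclidean algorithm:
27123 = 36*738 + 555
738 = 1*555 + 183
555 = 3*183 + 6
183 = 30*6 + 3
6 = 2*3 + 0
gcd(738, 27123) = 3.
Working backward:
3 = 183 − 30·6
3 = −30·555 + 91·183
3 = 91·738 − 121·555
3 = −121·27123 + 4447·738
So 3 = (-121)·27123 + (4447)·738.

3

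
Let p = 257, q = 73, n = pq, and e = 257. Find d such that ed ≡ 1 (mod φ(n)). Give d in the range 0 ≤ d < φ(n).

1793

φ(n) = (p−1)(q−1) = 256·72 = 18432.
Need d with 257·d ≡ 1 (mod 18432). Apply the extended Euclidean algorithm:
18432 = 71*257 + 185
257 = 1*185 + 72
185 = 2*72 + 41
72 = 1*41 + 31
41 = 1*31 + 10
31 = 3*10 + 1
10 = 10*1 + 0
Back-substitute:
1 = 31 − 3·10
1 = −3·41 + 4·31
1 = 4·72 − 7·41
1 = −7·185 + 18·72
1 = 18·257 − 25·185
1 = −25·18432 + 1793·257
So 257·1793 ≡ 1 (mod 18432), hence d = 1793.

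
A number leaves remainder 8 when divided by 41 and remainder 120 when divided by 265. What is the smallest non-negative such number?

Write x = 8 + 41·k. Then 41·k ≡ 120 − 8 ≡ 112 (mod 265).
Need 41⁻¹ mod 265. Extended Euclid on (265, 41):
265 = 6×41 + 19
41 = 2×19 + 3
19 = 6×3 + 1
3 = 3×1 + 0
Back-substitute:
1 = 19 − 6·3
1 = −6·41 + 13·19
1 = 13·265 − 84·41
41⁻¹ ≡ 181 (mod 265), so k ≡ 181·112 ≡ 132 (mod 265).
x = 8 + 41·132 = 5420.

5420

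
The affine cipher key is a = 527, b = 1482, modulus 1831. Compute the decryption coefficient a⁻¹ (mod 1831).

Run Euclid on (1831, 527):
1831 = 3·527 + 250
527 = 2·250 + 27
250 = 9·27 + 7
27 = 3·7 + 6
7 = 1·6 + 1
6 = 6·1 + 0
Since gcd(527, 1831) = 1, back-substitute to write 1 as a combination:
1 = 7 − 6
1 = −27 + 4·7
1 = 4·250 − 37·27
1 = −37·527 + 78·250
1 = 78·1831 − 271·527
Thus 527·(-271) ≡ 1 (mod 1831); reducing, -271 mod 1831 = 1560.

1560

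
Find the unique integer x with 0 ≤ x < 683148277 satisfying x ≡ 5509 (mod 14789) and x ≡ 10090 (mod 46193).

Write x = 5509 + 14789·k. Then 14789·k ≡ 10090 − 5509 ≡ 4581 (mod 46193).
Need 14789⁻¹ mod 46193. Extended Euclid on (46193, 14789):
46193 = 3*14789 + 1826
14789 = 8*1826 + 181
1826 = 10*181 + 16
181 = 11*16 + 5
16 = 3*5 + 1
5 = 5*1 + 0
Back-substitute:
1 = 16 − 3·5
1 = −3·181 + 34·16
1 = 34·1826 − 343·181
1 = −343·14789 + 2778·1826
1 = 2778·46193 − 8677·14789
14789⁻¹ ≡ 37516 (mod 46193), so k ≡ 37516·4581 ≡ 22836 (mod 46193).
x = 5509 + 14789·22836 = 337727113.

337727113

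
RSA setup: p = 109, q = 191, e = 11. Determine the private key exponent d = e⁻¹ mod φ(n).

φ(n) = (p−1)(q−1) = 108·190 = 20520.
Need d with 11·d ≡ 1 (mod 20520). Apply the extended Euclidean algorithm:
20520 = 1865*11 + 5
11 = 2*5 + 1
5 = 5*1 + 0
Back-substitute:
1 = 11 − 2·5
1 = −2·20520 + 3731·11
So 11·3731 ≡ 1 (mod 20520), hence d = 3731.

3731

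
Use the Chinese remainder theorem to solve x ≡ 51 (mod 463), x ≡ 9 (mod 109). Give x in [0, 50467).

Write x = 51 + 463·k. Then 463·k ≡ 9 − 51 ≡ 67 (mod 109).
Need 463⁻¹ mod 109. Extended Euclid on (109, 27):
109 = 4*27 + 1
27 = 27*1 + 0
Back-substitute:
1 = 109 − 4·27
463⁻¹ ≡ 105 (mod 109), so k ≡ 105·67 ≡ 59 (mod 109).
x = 51 + 463·59 = 27368.

27368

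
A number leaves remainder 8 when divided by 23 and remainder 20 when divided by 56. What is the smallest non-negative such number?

Write x = 8 + 23·k. Then 23·k ≡ 20 − 8 ≡ 12 (mod 56).
Need 23⁻¹ mod 56. Extended Euclid on (56, 23):
56 = 2×23 + 10
23 = 2×10 + 3
10 = 3×3 + 1
3 = 3×1 + 0
Back-substitute:
1 = 10 − 3·3
1 = −3·23 + 7·10
1 = 7·56 − 17·23
23⁻¹ ≡ 39 (mod 56), so k ≡ 39·12 ≡ 20 (mod 56).
x = 8 + 23·20 = 468.

468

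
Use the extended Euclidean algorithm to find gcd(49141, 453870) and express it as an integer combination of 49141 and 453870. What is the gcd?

1

Repeated division:
453870 = 9*49141 + 11601
49141 = 4*11601 + 2737
11601 = 4*2737 + 653
2737 = 4*653 + 125
653 = 5*125 + 28
125 = 4*28 + 13
28 = 2*13 + 2
13 = 6*2 + 1
2 = 2*1 + 0
gcd(49141, 453870) = 1.
Back-substituting:
1 = 13 − 6·2
1 = −6·28 + 13·13
1 = 13·125 − 58·28
1 = −58·653 + 303·125
1 = 303·2737 − 1270·653
1 = −1270·11601 + 5383·2737
1 = 5383·49141 − 22802·11601
1 = −22802·453870 + 210601·49141
So 1 = (-22802)·453870 + (210601)·49141.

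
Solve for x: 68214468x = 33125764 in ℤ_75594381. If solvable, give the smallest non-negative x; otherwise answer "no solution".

gcd(68214468, 75594381):
75594381 = 1·68214468 + 7379913
68214468 = 9·7379913 + 1795251
7379913 = 4·1795251 + 198909
1795251 = 9·198909 + 5070
198909 = 39·5070 + 1179
5070 = 4·1179 + 354
1179 = 3·354 + 117
354 = 3·117 + 3
117 = 39·3 + 0
gcd = 3, but 3 ∤ 33125764, so the congruence has no solution.

no solution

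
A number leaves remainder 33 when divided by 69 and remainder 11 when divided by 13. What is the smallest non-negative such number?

Write x = 33 + 69·k. Then 69·k ≡ 11 − 33 ≡ 4 (mod 13).
Need 69⁻¹ mod 13. Extended Euclid on (13, 4):
13 = 3·4 + 1
4 = 4·1 + 0
Back-substitute:
1 = 13 − 3·4
69⁻¹ ≡ 10 (mod 13), so k ≡ 10·4 ≡ 1 (mod 13).
x = 33 + 69·1 = 102.

102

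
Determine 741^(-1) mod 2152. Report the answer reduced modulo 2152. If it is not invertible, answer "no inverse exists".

Run Euclid on (2152, 741):
2152 = 2·741 + 670
741 = 1·670 + 71
670 = 9·71 + 31
71 = 2·31 + 9
31 = 3·9 + 4
9 = 2·4 + 1
4 = 4·1 + 0
The gcd is 1. Working backward:
1 = 9 − 2·4
1 = −2·31 + 7·9
1 = 7·71 − 16·31
1 = −16·670 + 151·71
1 = 151·741 − 167·670
1 = −167·2152 + 485·741
So 741·485 ≡ 1 (mod 2152).

485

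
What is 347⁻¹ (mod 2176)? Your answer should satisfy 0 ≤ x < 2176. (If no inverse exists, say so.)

gcd(2176, 347) by repeated division:
2176 = 6·347 + 94
347 = 3·94 + 65
94 = 1·65 + 29
65 = 2·29 + 7
29 = 4·7 + 1
7 = 7·1 + 0
The gcd is 1. Working backward:
1 = 29 − 4·7
1 = −4·65 + 9·29
1 = 9·94 − 13·65
1 = −13·347 + 48·94
1 = 48·2176 − 301·347
Hence 347⁻¹ ≡ -301 ≡ 1875 (mod 2176).

1875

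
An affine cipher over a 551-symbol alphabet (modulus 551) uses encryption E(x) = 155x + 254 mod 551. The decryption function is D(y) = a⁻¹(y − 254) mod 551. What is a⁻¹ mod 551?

Run Euclid on (551, 155):
551 = 3*155 + 86
155 = 1*86 + 69
86 = 1*69 + 17
69 = 4*17 + 1
17 = 17*1 + 0
Since gcd(155, 551) = 1, back-substitute to write 1 as a combination:
1 = 69 − 4·17
1 = −4·86 + 5·69
1 = 5·155 − 9·86
1 = −9·551 + 32·155
So 155·32 ≡ 1 (mod 551).

32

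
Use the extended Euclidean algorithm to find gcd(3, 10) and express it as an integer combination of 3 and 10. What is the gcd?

1

Apply Euclid's algorithm to 10 and 3:
10 = 3*3 + 1
3 = 3*1 + 0
gcd(3, 10) = 1.
Working backward:
1 = 10 − 3·3
So 1 = (1)·10 + (-3)·3.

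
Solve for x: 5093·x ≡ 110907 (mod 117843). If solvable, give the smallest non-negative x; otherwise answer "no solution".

gcd(5093, 117843):
117843 = 23×5093 + 704
5093 = 7×704 + 165
704 = 4×165 + 44
165 = 3×44 + 33
44 = 1×33 + 11
33 = 3×11 + 0
gcd = 11, but 11 ∤ 110907, so the congruence has no solution.

no solution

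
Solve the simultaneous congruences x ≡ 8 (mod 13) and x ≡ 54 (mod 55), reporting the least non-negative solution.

164

Write x = 8 + 13·k. Then 13·k ≡ 54 − 8 ≡ 46 (mod 55).
Need 13⁻¹ mod 55. Extended Euclid on (55, 13):
55 = 4×13 + 3
13 = 4×3 + 1
3 = 3×1 + 0
Back-substitute:
1 = 13 − 4·3
1 = −4·55 + 17·13
13⁻¹ ≡ 17 (mod 55), so k ≡ 17·46 ≡ 12 (mod 55).
x = 8 + 13·12 = 164.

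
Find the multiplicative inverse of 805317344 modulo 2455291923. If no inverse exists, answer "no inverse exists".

Run Euclid on (2455291923, 805317344):
2455291923 = 3*805317344 + 39339891
805317344 = 20*39339891 + 18519524
39339891 = 2*18519524 + 2300843
18519524 = 8*2300843 + 112780
2300843 = 20*112780 + 45243
112780 = 2*45243 + 22294
45243 = 2*22294 + 655
22294 = 34*655 + 24
655 = 27*24 + 7
24 = 3*7 + 3
7 = 2*3 + 1
3 = 3*1 + 0
Since gcd(805317344, 2455291923) = 1, back-substitute to write 1 as a combination:
1 = 7 − 2·3
1 = −2·24 + 7·7
1 = 7·655 − 191·24
1 = −191·22294 + 6501·655
1 = 6501·45243 − 13193·22294
1 = −13193·112780 + 32887·45243
1 = 32887·2300843 − 670933·112780
1 = −670933·18519524 + 5400351·2300843
1 = 5400351·39339891 − 11471635·18519524
1 = −11471635·805317344 + 234833051·39339891
1 = 234833051·2455291923 − 715970788·805317344
Thus 805317344·(-715970788) ≡ 1 (mod 2455291923); reducing, -715970788 mod 2455291923 = 1739321135.

1739321135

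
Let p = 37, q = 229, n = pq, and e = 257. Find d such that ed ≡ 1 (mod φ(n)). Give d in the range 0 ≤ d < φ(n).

7697

φ(n) = (p−1)(q−1) = 36·228 = 8208.
Need d with 257·d ≡ 1 (mod 8208). Apply the extended Euclidean algorithm:
8208 = 31*257 + 241
257 = 1*241 + 16
241 = 15*16 + 1
16 = 16*1 + 0
Back-substitute:
1 = 241 − 15·16
1 = −15·257 + 16·241
1 = 16·8208 − 511·257
So 257·(-511) ≡ 1 (mod 8208), hence d ≡ -511 ≡ 7697 (mod 8208).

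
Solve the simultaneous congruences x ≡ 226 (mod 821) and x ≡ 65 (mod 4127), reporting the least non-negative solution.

3264522

Write x = 226 + 821·k. Then 821·k ≡ 65 − 226 ≡ 3966 (mod 4127).
Need 821⁻¹ mod 4127. Extended Euclid on (4127, 821):
4127 = 5*821 + 22
821 = 37*22 + 7
22 = 3*7 + 1
7 = 7*1 + 0
Back-substitute:
1 = 22 − 3·7
1 = −3·821 + 112·22
1 = 112·4127 − 563·821
821⁻¹ ≡ 3564 (mod 4127), so k ≡ 3564·3966 ≡ 3976 (mod 4127).
x = 226 + 821·3976 = 3264522.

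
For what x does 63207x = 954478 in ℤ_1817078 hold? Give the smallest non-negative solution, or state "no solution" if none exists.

782882

First find gcd(63207, 1817078):
1817078 = 28×63207 + 47282
63207 = 1×47282 + 15925
47282 = 2×15925 + 15432
15925 = 1×15432 + 493
15432 = 31×493 + 149
493 = 3×149 + 46
149 = 3×46 + 11
46 = 4×11 + 2
11 = 5×2 + 1
2 = 2×1 + 0
gcd = 1, so a unique solution mod 1817078 exists.
Back-substitute for the Bézout coefficients:
1 = 11 − 5·2
1 = −5·46 + 21·11
1 = 21·149 − 68·46
1 = −68·493 + 225·149
1 = 225·15432 − 7043·493
1 = −7043·15925 + 7268·15432
1 = 7268·47282 − 21579·15925
1 = −21579·63207 + 28847·47282
1 = 28847·1817078 − 829295·63207
So 63207·(-829295) ≡ 1 (mod 1817078), giving 63207⁻¹ ≡ 987783.
x ≡ 63207⁻¹·954478 ≡ 987783·954478 ≡ 782882 (mod 1817078).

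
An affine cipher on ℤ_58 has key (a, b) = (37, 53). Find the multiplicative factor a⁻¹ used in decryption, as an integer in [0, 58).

11

gcd(58, 37) by repeated division:
58 = 1·37 + 21
37 = 1·21 + 16
21 = 1·16 + 5
16 = 3·5 + 1
5 = 5·1 + 0
gcd = 1, so the inverse exists. Back-substitute:
1 = 16 − 3·5
1 = −3·21 + 4·16
1 = 4·37 − 7·21
1 = −7·58 + 11·37
So 37·11 ≡ 1 (mod 58).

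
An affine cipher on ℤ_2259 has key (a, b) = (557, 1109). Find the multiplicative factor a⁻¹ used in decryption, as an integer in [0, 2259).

2186

Extended Euclidean algorithm:
2259 = 4·557 + 31
557 = 17·31 + 30
31 = 1·30 + 1
30 = 30·1 + 0
gcd = 1, so the inverse exists. Back-substitute:
1 = 31 − 30
1 = −557 + 18·31
1 = 18·2259 − 73·557
Hence 557⁻¹ ≡ -73 ≡ 2186 (mod 2259).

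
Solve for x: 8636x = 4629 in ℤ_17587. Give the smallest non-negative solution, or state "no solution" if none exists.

First find gcd(8636, 17587):
17587 = 2·8636 + 315
8636 = 27·315 + 131
315 = 2·131 + 53
131 = 2·53 + 25
53 = 2·25 + 3
25 = 8·3 + 1
3 = 3·1 + 0
gcd = 1, so a unique solution mod 17587 exists.
Back-substitute for the Bézout coefficients:
1 = 25 − 8·3
1 = −8·53 + 17·25
1 = 17·131 − 42·53
1 = −42·315 + 101·131
1 = 101·8636 − 2769·315
1 = −2769·17587 + 5639·8636
So 8636·(5639) ≡ 1 (mod 17587), giving 8636⁻¹ ≡ 5639.
x ≡ 8636⁻¹·4629 ≡ 5639·4629 ≡ 3823 (mod 17587).

3823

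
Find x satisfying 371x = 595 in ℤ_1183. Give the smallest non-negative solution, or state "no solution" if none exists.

59

First find gcd(371, 1183):
1183 = 3*371 + 70
371 = 5*70 + 21
70 = 3*21 + 7
21 = 3*7 + 0
gcd = 7 and 7 | 595, so solutions exist. Divide through by 7: 53x ≡ 85 (mod 169).
Now find 53⁻¹ mod 169:
169 = 3*53 + 10
53 = 5*10 + 3
10 = 3*3 + 1
3 = 3*1 + 0
Back-substitute:
1 = 10 − 3·3
1 = −3·53 + 16·10
1 = 16·169 − 51·53
So 53·(-51) ≡ 1 (mod 169), i.e. 53⁻¹ ≡ 118.
Then x ≡ 118·85 ≡ 59 (mod 169); the smallest non-negative solution is x = 59.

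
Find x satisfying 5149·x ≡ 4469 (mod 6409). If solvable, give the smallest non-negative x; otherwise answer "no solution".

First find gcd(5149, 6409):
6409 = 1×5149 + 1260
5149 = 4×1260 + 109
1260 = 11×109 + 61
109 = 1×61 + 48
61 = 1×48 + 13
48 = 3×13 + 9
13 = 1×9 + 4
9 = 2×4 + 1
4 = 4×1 + 0
gcd = 1, so a unique solution mod 6409 exists.
Back-substitute for the Bézout coefficients:
1 = 9 − 2·4
1 = −2·13 + 3·9
1 = 3·48 − 11·13
1 = −11·61 + 14·48
1 = 14·109 − 25·61
1 = −25·1260 + 289·109
1 = 289·5149 − 1181·1260
1 = −1181·6409 + 1470·5149
So 5149·(1470) ≡ 1 (mod 6409), giving 5149⁻¹ ≡ 1470.
x ≡ 5149⁻¹·4469 ≡ 1470·4469 ≡ 205 (mod 6409).

205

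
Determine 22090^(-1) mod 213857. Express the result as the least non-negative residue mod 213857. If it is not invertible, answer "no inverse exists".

164454

Run Euclid on (213857, 22090):
213857 = 9·22090 + 15047
22090 = 1·15047 + 7043
15047 = 2·7043 + 961
7043 = 7·961 + 316
961 = 3·316 + 13
316 = 24·13 + 4
13 = 3·4 + 1
4 = 4·1 + 0
Since gcd(22090, 213857) = 1, back-substitute to write 1 as a combination:
1 = 13 − 3·4
1 = −3·316 + 73·13
1 = 73·961 − 222·316
1 = −222·7043 + 1627·961
1 = 1627·15047 − 3476·7043
1 = −3476·22090 + 5103·15047
1 = 5103·213857 − 49403·22090
Thus 22090·(-49403) ≡ 1 (mod 213857); reducing, -49403 mod 213857 = 164454.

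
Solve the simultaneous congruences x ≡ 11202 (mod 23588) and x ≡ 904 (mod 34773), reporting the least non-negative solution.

Write x = 11202 + 23588·k. Then 23588·k ≡ 904 − 11202 ≡ 24475 (mod 34773).
Need 23588⁻¹ mod 34773. Extended Euclid on (34773, 23588):
34773 = 1×23588 + 11185
23588 = 2×11185 + 1218
11185 = 9×1218 + 223
1218 = 5×223 + 103
223 = 2×103 + 17
103 = 6×17 + 1
17 = 17×1 + 0
Back-substitute:
1 = 103 − 6·17
1 = −6·223 + 13·103
1 = 13·1218 − 71·223
1 = −71·11185 + 652·1218
1 = 652·23588 − 1375·11185
1 = −1375·34773 + 2027·23588
23588⁻¹ ≡ 2027 (mod 34773), so k ≡ 2027·24475 ≡ 24527 (mod 34773).
x = 11202 + 23588·24527 = 578554078.

578554078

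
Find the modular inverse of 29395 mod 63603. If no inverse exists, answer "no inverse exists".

5167

Extended Euclidean algorithm:
63603 = 2*29395 + 4813
29395 = 6*4813 + 517
4813 = 9*517 + 160
517 = 3*160 + 37
160 = 4*37 + 12
37 = 3*12 + 1
12 = 12*1 + 0
Since gcd(29395, 63603) = 1, back-substitute to write 1 as a combination:
1 = 37 − 3·12
1 = −3·160 + 13·37
1 = 13·517 − 42·160
1 = −42·4813 + 391·517
1 = 391·29395 − 2388·4813
1 = −2388·63603 + 5167·29395
So 29395·5167 ≡ 1 (mod 63603).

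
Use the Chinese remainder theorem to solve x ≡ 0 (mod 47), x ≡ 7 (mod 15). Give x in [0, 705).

Write x = 0 + 47·k. Then 47·k ≡ 7 − 0 ≡ 7 (mod 15).
Need 47⁻¹ mod 15. Extended Euclid on (15, 2):
15 = 7*2 + 1
2 = 2*1 + 0
Back-substitute:
1 = 15 − 7·2
47⁻¹ ≡ 8 (mod 15), so k ≡ 8·7 ≡ 11 (mod 15).
x = 0 + 47·11 = 517.

517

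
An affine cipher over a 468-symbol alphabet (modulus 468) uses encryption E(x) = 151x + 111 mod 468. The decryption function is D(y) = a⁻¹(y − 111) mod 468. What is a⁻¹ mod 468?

Run Euclid on (468, 151):
468 = 3*151 + 15
151 = 10*15 + 1
15 = 15*1 + 0
The gcd is 1. Working backward:
1 = 151 − 10·15
1 = −10·468 + 31·151
So 151·31 ≡ 1 (mod 468).

31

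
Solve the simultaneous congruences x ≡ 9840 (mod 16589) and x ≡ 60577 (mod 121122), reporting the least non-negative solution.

1184149249

Write x = 9840 + 16589·k. Then 16589·k ≡ 60577 − 9840 ≡ 50737 (mod 121122).
Need 16589⁻¹ mod 121122. Extended Euclid on (121122, 16589):
121122 = 7·16589 + 4999
16589 = 3·4999 + 1592
4999 = 3·1592 + 223
1592 = 7·223 + 31
223 = 7·31 + 6
31 = 5·6 + 1
6 = 6·1 + 0
Back-substitute:
1 = 31 − 5·6
1 = −5·223 + 36·31
1 = 36·1592 − 257·223
1 = −257·4999 + 807·1592
1 = 807·16589 − 2678·4999
1 = −2678·121122 + 19553·16589
16589⁻¹ ≡ 19553 (mod 121122), so k ≡ 19553·50737 ≡ 71381 (mod 121122).
x = 9840 + 16589·71381 = 1184149249.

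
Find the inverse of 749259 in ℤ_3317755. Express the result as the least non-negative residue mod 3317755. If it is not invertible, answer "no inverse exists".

Euclidean algorithm on 3317755, 749259:
3317755 = 4·749259 + 320719
749259 = 2·320719 + 107821
320719 = 2·107821 + 105077
107821 = 1·105077 + 2744
105077 = 38·2744 + 805
2744 = 3·805 + 329
805 = 2·329 + 147
329 = 2·147 + 35
147 = 4·35 + 7
35 = 5·7 + 0
Since gcd = 7 > 1, 749259 is not a unit mod 3317755.

no inverse exists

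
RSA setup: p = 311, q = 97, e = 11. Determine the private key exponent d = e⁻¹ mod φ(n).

φ(n) = (p−1)(q−1) = 310·96 = 29760.
Need d with 11·d ≡ 1 (mod 29760). Apply the extended Euclidean algorithm:
29760 = 2705·11 + 5
11 = 2·5 + 1
5 = 5·1 + 0
Back-substitute:
1 = 11 − 2·5
1 = −2·29760 + 5411·11
So 11·5411 ≡ 1 (mod 29760), hence d = 5411.

5411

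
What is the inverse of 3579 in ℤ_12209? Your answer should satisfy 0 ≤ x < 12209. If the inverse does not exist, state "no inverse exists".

423

Apply the Euclidean algorithm to 12209 and 3579:
12209 = 3·3579 + 1472
3579 = 2·1472 + 635
1472 = 2·635 + 202
635 = 3·202 + 29
202 = 6·29 + 28
29 = 1·28 + 1
28 = 28·1 + 0
gcd = 1, so the inverse exists. Back-substitute:
1 = 29 − 28
1 = −202 + 7·29
1 = 7·635 − 22·202
1 = −22·1472 + 51·635
1 = 51·3579 − 124·1472
1 = −124·12209 + 423·3579
So 3579·423 ≡ 1 (mod 12209).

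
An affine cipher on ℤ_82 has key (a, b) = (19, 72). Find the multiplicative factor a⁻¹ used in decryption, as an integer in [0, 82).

Run Euclid on (82, 19):
82 = 4×19 + 6
19 = 3×6 + 1
6 = 6×1 + 0
The gcd is 1. Working backward:
1 = 19 − 3·6
1 = −3·82 + 13·19
So 19·13 ≡ 1 (mod 82).

13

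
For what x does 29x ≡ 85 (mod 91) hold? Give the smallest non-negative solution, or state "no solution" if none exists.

50

First find gcd(29, 91):
91 = 3·29 + 4
29 = 7·4 + 1
4 = 4·1 + 0
gcd = 1, so a unique solution mod 91 exists.
Back-substitute for the Bézout coefficients:
1 = 29 − 7·4
1 = −7·91 + 22·29
So 29·(22) ≡ 1 (mod 91), giving 29⁻¹ ≡ 22.
x ≡ 29⁻¹·85 ≡ 22·85 ≡ 50 (mod 91).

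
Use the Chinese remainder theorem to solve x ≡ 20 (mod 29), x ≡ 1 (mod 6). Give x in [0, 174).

Write x = 20 + 29·k. Then 29·k ≡ 1 − 20 ≡ 5 (mod 6).
Need 29⁻¹ mod 6. Extended Euclid on (6, 5):
6 = 1·5 + 1
5 = 5·1 + 0
Back-substitute:
1 = 6 − 5
29⁻¹ ≡ 5 (mod 6), so k ≡ 5·5 ≡ 1 (mod 6).
x = 20 + 29·1 = 49.

49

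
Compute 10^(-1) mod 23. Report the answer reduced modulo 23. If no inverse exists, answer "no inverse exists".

7

Extended Euclidean algorithm:
23 = 2×10 + 3
10 = 3×3 + 1
3 = 3×1 + 0
Since gcd(10, 23) = 1, back-substitute to write 1 as a combination:
1 = 10 − 3·3
1 = −3·23 + 7·10
So 10·7 ≡ 1 (mod 23).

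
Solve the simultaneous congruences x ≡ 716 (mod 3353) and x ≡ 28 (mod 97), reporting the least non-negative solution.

Write x = 716 + 3353·k. Then 3353·k ≡ 28 − 716 ≡ 88 (mod 97).
Need 3353⁻¹ mod 97. Extended Euclid on (97, 55):
97 = 1·55 + 42
55 = 1·42 + 13
42 = 3·13 + 3
13 = 4·3 + 1
3 = 3·1 + 0
Back-substitute:
1 = 13 − 4·3
1 = −4·42 + 13·13
1 = 13·55 − 17·42
1 = −17·97 + 30·55
3353⁻¹ ≡ 30 (mod 97), so k ≡ 30·88 ≡ 21 (mod 97).
x = 716 + 3353·21 = 71129.

71129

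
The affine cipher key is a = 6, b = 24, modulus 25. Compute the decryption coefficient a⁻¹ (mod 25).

21

Apply the Euclidean algorithm to 25 and 6:
25 = 4*6 + 1
6 = 6*1 + 0
The gcd is 1. Working backward:
1 = 25 − 4·6
Thus 6·(-4) ≡ 1 (mod 25); reducing, -4 mod 25 = 21.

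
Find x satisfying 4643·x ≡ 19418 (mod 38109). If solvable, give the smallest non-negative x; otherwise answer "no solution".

First find gcd(4643, 38109):
38109 = 8*4643 + 965
4643 = 4*965 + 783
965 = 1*783 + 182
783 = 4*182 + 55
182 = 3*55 + 17
55 = 3*17 + 4
17 = 4*4 + 1
4 = 4*1 + 0
gcd = 1, so a unique solution mod 38109 exists.
Back-substitute for the Bézout coefficients:
1 = 17 − 4·4
1 = −4·55 + 13·17
1 = 13·182 − 43·55
1 = −43·783 + 185·182
1 = 185·965 − 228·783
1 = −228·4643 + 1097·965
1 = 1097·38109 − 9004·4643
So 4643·(-9004) ≡ 1 (mod 38109), giving 4643⁻¹ ≡ 29105.
x ≡ 4643⁻¹·19418 ≡ 29105·19418 ≡ 4420 (mod 38109).

4420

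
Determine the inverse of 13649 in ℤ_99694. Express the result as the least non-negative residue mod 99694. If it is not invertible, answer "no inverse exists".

32759

Run Euclid on (99694, 13649):
99694 = 7*13649 + 4151
13649 = 3*4151 + 1196
4151 = 3*1196 + 563
1196 = 2*563 + 70
563 = 8*70 + 3
70 = 23*3 + 1
3 = 3*1 + 0
gcd = 1, so the inverse exists. Back-substitute:
1 = 70 − 23·3
1 = −23·563 + 185·70
1 = 185·1196 − 393·563
1 = −393·4151 + 1364·1196
1 = 1364·13649 − 4485·4151
1 = −4485·99694 + 32759·13649
So 13649·32759 ≡ 1 (mod 99694).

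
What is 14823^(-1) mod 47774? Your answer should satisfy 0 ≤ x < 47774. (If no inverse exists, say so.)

Run Euclid on (47774, 14823):
47774 = 3×14823 + 3305
14823 = 4×3305 + 1603
3305 = 2×1603 + 99
1603 = 16×99 + 19
99 = 5×19 + 4
19 = 4×4 + 3
4 = 1×3 + 1
3 = 3×1 + 0
gcd = 1, so the inverse exists. Back-substitute:
1 = 4 − 3
1 = −19 + 5·4
1 = 5·99 − 26·19
1 = −26·1603 + 421·99
1 = 421·3305 − 868·1603
1 = −868·14823 + 3893·3305
1 = 3893·47774 − 12547·14823
So 14823·(-12547) ≡ 1 (mod 47774), and -12547 ≡ 35227 (mod 47774).

35227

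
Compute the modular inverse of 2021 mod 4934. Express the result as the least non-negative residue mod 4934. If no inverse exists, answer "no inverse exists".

3789

gcd(4934, 2021) by repeated division:
4934 = 2×2021 + 892
2021 = 2×892 + 237
892 = 3×237 + 181
237 = 1×181 + 56
181 = 3×56 + 13
56 = 4×13 + 4
13 = 3×4 + 1
4 = 4×1 + 0
The gcd is 1. Working backward:
1 = 13 − 3·4
1 = −3·56 + 13·13
1 = 13·181 − 42·56
1 = −42·237 + 55·181
1 = 55·892 − 207·237
1 = −207·2021 + 469·892
1 = 469·4934 − 1145·2021
So 2021·(-1145) ≡ 1 (mod 4934), and -1145 ≡ 3789 (mod 4934).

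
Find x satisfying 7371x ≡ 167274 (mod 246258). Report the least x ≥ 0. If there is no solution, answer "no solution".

7072

First find gcd(7371, 246258):
246258 = 33·7371 + 3015
7371 = 2·3015 + 1341
3015 = 2·1341 + 333
1341 = 4·333 + 9
333 = 37·9 + 0
gcd = 9 and 9 | 167274, so solutions exist. Divide through by 9: 819x ≡ 18586 (mod 27362).
Now find 819⁻¹ mod 27362:
27362 = 33*819 + 335
819 = 2*335 + 149
335 = 2*149 + 37
149 = 4*37 + 1
37 = 37*1 + 0
Back-substitute:
1 = 149 − 4·37
1 = −4·335 + 9·149
1 = 9·819 − 22·335
1 = −22·27362 + 735·819
So 819⁻¹ ≡ 735 (mod 27362).
Then x ≡ 735·18586 ≡ 7072 (mod 27362); the smallest non-negative solution is x = 7072.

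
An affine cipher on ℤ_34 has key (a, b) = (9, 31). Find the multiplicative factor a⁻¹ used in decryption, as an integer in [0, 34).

gcd(34, 9) by repeated division:
34 = 3×9 + 7
9 = 1×7 + 2
7 = 3×2 + 1
2 = 2×1 + 0
The gcd is 1. Working backward:
1 = 7 − 3·2
1 = −3·9 + 4·7
1 = 4·34 − 15·9
So 9·(-15) ≡ 1 (mod 34), and -15 ≡ 19 (mod 34).

19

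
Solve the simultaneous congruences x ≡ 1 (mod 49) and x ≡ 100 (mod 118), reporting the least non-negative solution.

Write x = 1 + 49·k. Then 49·k ≡ 100 − 1 ≡ 99 (mod 118).
Need 49⁻¹ mod 118. Extended Euclid on (118, 49):
118 = 2×49 + 20
49 = 2×20 + 9
20 = 2×9 + 2
9 = 4×2 + 1
2 = 2×1 + 0
Back-substitute:
1 = 9 − 4·2
1 = −4·20 + 9·9
1 = 9·49 − 22·20
1 = −22·118 + 53·49
49⁻¹ ≡ 53 (mod 118), so k ≡ 53·99 ≡ 55 (mod 118).
x = 1 + 49·55 = 2696.

2696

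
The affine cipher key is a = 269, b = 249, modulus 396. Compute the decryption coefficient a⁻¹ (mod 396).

53

Apply the Euclidean algorithm to 396 and 269:
396 = 1×269 + 127
269 = 2×127 + 15
127 = 8×15 + 7
15 = 2×7 + 1
7 = 7×1 + 0
gcd = 1, so the inverse exists. Back-substitute:
1 = 15 − 2·7
1 = −2·127 + 17·15
1 = 17·269 − 36·127
1 = −36·396 + 53·269
So 269·53 ≡ 1 (mod 396).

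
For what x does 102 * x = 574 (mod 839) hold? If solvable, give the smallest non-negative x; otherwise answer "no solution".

384

First find gcd(102, 839):
839 = 8*102 + 23
102 = 4*23 + 10
23 = 2*10 + 3
10 = 3*3 + 1
3 = 3*1 + 0
gcd = 1, so a unique solution mod 839 exists.
Back-substitute for the Bézout coefficients:
1 = 10 − 3·3
1 = −3·23 + 7·10
1 = 7·102 − 31·23
1 = −31·839 + 255·102
So 102·(255) ≡ 1 (mod 839), giving 102⁻¹ ≡ 255.
x ≡ 102⁻¹·574 ≡ 255·574 ≡ 384 (mod 839).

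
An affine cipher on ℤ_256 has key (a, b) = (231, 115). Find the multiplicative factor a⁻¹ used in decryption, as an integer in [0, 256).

Run Euclid on (256, 231):
256 = 1*231 + 25
231 = 9*25 + 6
25 = 4*6 + 1
6 = 6*1 + 0
Since gcd(231, 256) = 1, back-substitute to write 1 as a combination:
1 = 25 − 4·6
1 = −4·231 + 37·25
1 = 37·256 − 41·231
So 231·(-41) ≡ 1 (mod 256), and -41 ≡ 215 (mod 256).

215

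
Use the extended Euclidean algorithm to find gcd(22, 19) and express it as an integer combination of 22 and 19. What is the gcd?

Euclidean algorithm:
22 = 1×19 + 3
19 = 6×3 + 1
3 = 3×1 + 0
gcd(22, 19) = 1.
Working backward:
1 = 19 − 6·3
1 = −6·22 + 7·19
So 1 = (-6)·22 + (7)·19.

1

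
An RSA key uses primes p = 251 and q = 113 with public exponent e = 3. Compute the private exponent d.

φ(n) = (p−1)(q−1) = 250·112 = 28000.
Need d with 3·d ≡ 1 (mod 28000). Apply the extended Euclidean algorithm:
28000 = 9333·3 + 1
3 = 3·1 + 0
Back-substitute:
1 = 28000 − 9333·3
So 3·(-9333) ≡ 1 (mod 28000), hence d ≡ -9333 ≡ 18667 (mod 28000).

18667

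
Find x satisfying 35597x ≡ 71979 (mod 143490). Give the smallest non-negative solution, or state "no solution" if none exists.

48567

First find gcd(35597, 143490):
143490 = 4*35597 + 1102
35597 = 32*1102 + 333
1102 = 3*333 + 103
333 = 3*103 + 24
103 = 4*24 + 7
24 = 3*7 + 3
7 = 2*3 + 1
3 = 3*1 + 0
gcd = 1, so a unique solution mod 143490 exists.
Back-substitute for the Bézout coefficients:
1 = 7 − 2·3
1 = −2·24 + 7·7
1 = 7·103 − 30·24
1 = −30·333 + 97·103
1 = 97·1102 − 321·333
1 = −321·35597 + 10369·1102
1 = 10369·143490 − 41797·35597
So 35597·(-41797) ≡ 1 (mod 143490), giving 35597⁻¹ ≡ 101693.
x ≡ 35597⁻¹·71979 ≡ 101693·71979 ≡ 48567 (mod 143490).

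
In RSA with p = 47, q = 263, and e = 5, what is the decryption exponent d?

φ(n) = (p−1)(q−1) = 46·262 = 12052.
Need d with 5·d ≡ 1 (mod 12052). Apply the extended Euclidean algorithm:
12052 = 2410*5 + 2
5 = 2*2 + 1
2 = 2*1 + 0
Back-substitute:
1 = 5 − 2·2
1 = −2·12052 + 4821·5
So 5·4821 ≡ 1 (mod 12052), hence d = 4821.

4821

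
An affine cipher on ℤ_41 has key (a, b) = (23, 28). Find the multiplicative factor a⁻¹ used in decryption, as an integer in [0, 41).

gcd(41, 23) by repeated division:
41 = 1×23 + 18
23 = 1×18 + 5
18 = 3×5 + 3
5 = 1×3 + 2
3 = 1×2 + 1
2 = 2×1 + 0
The gcd is 1. Working backward:
1 = 3 − 2
1 = −5 + 2·3
1 = 2·18 − 7·5
1 = −7·23 + 9·18
1 = 9·41 − 16·23
Hence 23⁻¹ ≡ -16 ≡ 25 (mod 41).

25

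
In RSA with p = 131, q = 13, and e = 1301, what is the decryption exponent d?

1301

φ(n) = (p−1)(q−1) = 130·12 = 1560.
Need d with 1301·d ≡ 1 (mod 1560). Apply the extended Euclidean algorithm:
1560 = 1×1301 + 259
1301 = 5×259 + 6
259 = 43×6 + 1
6 = 6×1 + 0
Back-substitute:
1 = 259 − 43·6
1 = −43·1301 + 216·259
1 = 216·1560 − 259·1301
So 1301·(-259) ≡ 1 (mod 1560), hence d ≡ -259 ≡ 1301 (mod 1560).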